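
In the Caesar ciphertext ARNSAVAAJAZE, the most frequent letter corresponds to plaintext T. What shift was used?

The most frequent ciphertext letter is A (appears 5 times).
A is position 0; T is position 19.
Shift = -19≡7.

7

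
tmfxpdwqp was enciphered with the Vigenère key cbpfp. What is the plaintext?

Repeat the key across the ciphertext: cbpfpcbpf
t(19)−c(2): 17 → r
m(12)−b(1): 11 → l
f(5)−p(15): -10≡16 → q
x(23)−f(5): 18 → s
p(15)−p(15): 0 → a
d(3)−c(2): 1 → b
w(22)−b(1): 21 → v
q(16)−p(15): 1 → b
p(15)−f(5): 10 → k

rlqsabvbk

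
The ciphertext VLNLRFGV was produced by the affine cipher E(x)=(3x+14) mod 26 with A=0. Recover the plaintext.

LZRZBXGL

The inverse of 3 mod 26 is 9, since 3·9=27≡1. Apply D(y)=9·(y−14) mod 26:
V(21): 9·(21−14)=63≡11 → L
L(11): 9·(11−14)=-27≡25 → Z
N(13): 9·(13−14)=-9≡17 → R
L(11): 9·(11−14)=-27≡25 → Z
R(17): 9·(17−14)=27≡1 → B
F(5): 9·(5−14)=-81≡23 → X
G(6): 9·(6−14)=-72≡6 → G
V(21): 9·(21−14)=63≡11 → L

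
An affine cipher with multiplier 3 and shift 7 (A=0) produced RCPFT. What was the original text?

MHUIE

The inverse of 3 mod 26 is 9, since 3·9=27≡1. Apply D(y)=9·(y−7) mod 26:
R(17): 9·(17−7)=90≡12 → M
C(2): 9·(2−7)=-45≡7 → H
P(15): 9·(15−7)=72≡20 → U
F(5): 9·(5−7)=-18≡8 → I
T(19): 9·(19−7)=108≡4 → E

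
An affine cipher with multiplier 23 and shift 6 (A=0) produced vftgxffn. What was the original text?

vjnadjjp

The inverse of 23 mod 26 is 17, since 23·17=391≡1. Apply D(y)=17·(y−6) mod 26:
v(21): 17·(21−6)=255≡21 → v
f(5): 17·(5−6)=-17≡9 → j
t(19): 17·(19−6)=221≡13 → n
g(6): 17·(6−6)=0 → a
x(23): 17·(23−6)=289≡3 → d
f(5): 17·(5−6)=-17≡9 → j
f(5): 17·(5−6)=-17≡9 → j
n(13): 17·(13−6)=119≡15 → p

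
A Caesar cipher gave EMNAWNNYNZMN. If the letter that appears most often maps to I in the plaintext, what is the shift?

5

The most frequent ciphertext letter is N (appears 5 times).
N is position 13; I is position 8.
Shift = 5.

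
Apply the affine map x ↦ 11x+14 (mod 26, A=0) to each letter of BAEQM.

B(1): 11·1+14=25 → Z
A(0): 11·0+14=14 → O
E(4): 11·4+14=58≡6 → G
Q(16): 11·16+14=190≡8 → I
M(12): 11·12+14=146≡16 → Q

ZOGIQ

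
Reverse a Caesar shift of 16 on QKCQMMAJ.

AUMAWWKT

Q(16): 16−16=0 → A
K(10): 10−16=-6≡20 → U
C(2): 2−16=-14≡12 → M
Q(16): 16−16=0 → A
M(12): 12−16=-4≡22 → W
M(12): 12−16=-4≡22 → W
A(0): 0−16=-16≡10 → K
J(9): 9−16=-7≡19 → T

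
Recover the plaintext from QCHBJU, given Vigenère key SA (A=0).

Repeat the key across the ciphertext: SASASA
Q(16)−S(18): -2≡24 → Y
C(2)−A(0): 2 → C
H(7)−S(18): -11≡15 → P
B(1)−A(0): 1 → B
J(9)−S(18): -9≡17 → R
U(20)−A(0): 20 → U

YCPBRU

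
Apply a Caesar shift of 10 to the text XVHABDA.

HFRKLNK

X(23): 23+10=33≡7 → H
V(21): 21+10=31≡5 → F
H(7): 7+10=17 → R
A(0): 0+10=10 → K
B(1): 1+10=11 → L
D(3): 3+10=13 → N
A(0): 0+10=10 → K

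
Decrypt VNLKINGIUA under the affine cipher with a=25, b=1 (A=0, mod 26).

GOQRTOVTHB

The inverse of 25 mod 26 is 25, since 25·25=625≡1. Apply D(y)=25·(y−1) mod 26:
V(21): 25·(21−1)=500≡6 → G
N(13): 25·(13−1)=300≡14 → O
L(11): 25·(11−1)=250≡16 → Q
K(10): 25·(10−1)=225≡17 → R
I(8): 25·(8−1)=175≡19 → T
N(13): 25·(13−1)=300≡14 → O
G(6): 25·(6−1)=125≡21 → V
I(8): 25·(8−1)=175≡19 → T
U(20): 25·(20−1)=475≡7 → H
A(0): 25·(0−1)=-25≡1 → B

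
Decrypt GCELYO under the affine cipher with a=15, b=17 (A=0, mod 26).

The inverse of 15 mod 26 is 7, since 15·7=105≡1. Apply D(y)=7·(y−17) mod 26:
G(6): 7·(6−17)=-77≡1 → B
C(2): 7·(2−17)=-105≡25 → Z
E(4): 7·(4−17)=-91≡13 → N
L(11): 7·(11−17)=-42≡10 → K
Y(24): 7·(24−17)=49≡23 → X
O(14): 7·(14−17)=-21≡5 → F

BZNKXF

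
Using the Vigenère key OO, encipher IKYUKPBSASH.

WYMIYDPGOGV

Repeat the key across the message: OOOOOOOOOOO
I(8)+O(14): 22 → W
K(10)+O(14): 24 → Y
Y(24)+O(14): 38≡12 → M
U(20)+O(14): 34≡8 → I
K(10)+O(14): 24 → Y
P(15)+O(14): 29≡3 → D
B(1)+O(14): 15 → P
S(18)+O(14): 32≡6 → G
A(0)+O(14): 14 → O
S(18)+O(14): 32≡6 → G
H(7)+O(14): 21 → V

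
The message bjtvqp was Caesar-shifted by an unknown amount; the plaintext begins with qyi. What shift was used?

From the crib: b(1)−q(16)=-15≡11, so the shift is 11.

11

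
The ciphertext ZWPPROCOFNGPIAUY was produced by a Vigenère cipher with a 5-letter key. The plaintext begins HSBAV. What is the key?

SEOPW

Subtract each crib letter from the matching ciphertext letter (mod 26):
Z(25)−H(7)=18 → S
W(22)−S(18)=4 → E
P(15)−B(1)=14 → O
P(15)−A(0)=15 → P
R(17)−V(21)=-4≡22 → W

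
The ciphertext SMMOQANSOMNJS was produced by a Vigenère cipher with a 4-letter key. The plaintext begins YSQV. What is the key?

UUWT

Subtract each crib letter from the matching ciphertext letter (mod 26):
S(18)−Y(24)=-6≡20 → U
M(12)−S(18)=-6≡20 → U
M(12)−Q(16)=-4≡22 → W
O(14)−V(21)=-7≡19 → T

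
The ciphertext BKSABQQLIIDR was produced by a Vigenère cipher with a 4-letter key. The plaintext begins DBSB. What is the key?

YJAZ

Subtract each crib letter from the matching ciphertext letter (mod 26):
B(1)−D(3)=-2≡24 → Y
K(10)−B(1)=9 → J
S(18)−S(18)=0 → A
A(0)−B(1)=-1≡25 → Z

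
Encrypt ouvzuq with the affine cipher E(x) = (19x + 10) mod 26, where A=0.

qatrac

o(14): 19·14+10=276≡16 → q
u(20): 19·20+10=390≡0 → a
v(21): 19·21+10=409≡19 → t
z(25): 19·25+10=485≡17 → r
u(20): 19·20+10=390≡0 → a
q(16): 19·16+10=314≡2 → c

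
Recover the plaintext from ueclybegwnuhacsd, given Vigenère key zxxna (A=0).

vhfyychjjnvkdpse

Repeat the key across the ciphertext: zxxnazxxnazxxnaz
u(20)−z(25): -5≡21 → v
e(4)−x(23): -19≡7 → h
c(2)−x(23): -21≡5 → f
l(11)−n(13): -2≡24 → y
y(24)−a(0): 24 → y
b(1)−z(25): -24≡2 → c
e(4)−x(23): -19≡7 → h
g(6)−x(23): -17≡9 → j
w(22)−n(13): 9 → j
n(13)−a(0): 13 → n
u(20)−z(25): -5≡21 → v
h(7)−x(23): -16≡10 → k
a(0)−x(23): -23≡3 → d
c(2)−n(13): -11≡15 → p
s(18)−a(0): 18 → s
d(3)−z(25): -22≡4 → e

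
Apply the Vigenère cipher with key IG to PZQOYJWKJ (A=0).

Repeat the key across the message: IGIGIGIGI
P(15)+I(8): 23 → X
Z(25)+G(6): 31≡5 → F
Q(16)+I(8): 24 → Y
O(14)+G(6): 20 → U
Y(24)+I(8): 32≡6 → G
J(9)+G(6): 15 → P
W(22)+I(8): 30≡4 → E
K(10)+G(6): 16 → Q
J(9)+I(8): 17 → R

XFYUGPEQR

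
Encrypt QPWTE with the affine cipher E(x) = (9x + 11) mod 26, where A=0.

Q(16): 9·16+11=155≡25 → Z
P(15): 9·15+11=146≡16 → Q
W(22): 9·22+11=209≡1 → B
T(19): 9·19+11=182≡0 → A
E(4): 9·4+11=47≡21 → V

ZQBAV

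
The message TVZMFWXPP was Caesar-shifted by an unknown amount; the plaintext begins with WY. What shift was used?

23

From the crib: T(19)−W(22)=-3≡23, so the shift is 23.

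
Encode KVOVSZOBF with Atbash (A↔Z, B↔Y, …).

K(10) → P(15)
V(21) → E(4)
O(14) → L(11)
V(21) → E(4)
S(18) → H(7)
Z(25) → A(0)
O(14) → L(11)
B(1) → Y(24)
F(5) → U(20)

PELEHALYU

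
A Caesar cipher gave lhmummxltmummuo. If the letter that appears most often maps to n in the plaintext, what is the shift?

25

The most frequent ciphertext letter is m (appears 6 times).
m is position 12; n is position 13.
Shift = -1≡25.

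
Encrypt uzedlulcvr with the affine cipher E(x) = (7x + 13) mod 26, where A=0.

u(20): 7·20+13=153≡23 → x
z(25): 7·25+13=188≡6 → g
e(4): 7·4+13=41≡15 → p
d(3): 7·3+13=34≡8 → i
l(11): 7·11+13=90≡12 → m
u(20): 7·20+13=153≡23 → x
l(11): 7·11+13=90≡12 → m
c(2): 7·2+13=27≡1 → b
v(21): 7·21+13=160≡4 → e
r(17): 7·17+13=132≡2 → c

xgpimxmbec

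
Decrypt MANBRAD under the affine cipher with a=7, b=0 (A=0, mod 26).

YANPVAT

The inverse of 7 mod 26 is 15, since 7·15=105≡1. Apply D(y)=15·(y−0) mod 26:
M(12): 15·(12−0)=180≡24 → Y
A(0): 15·(0−0)=0 → A
N(13): 15·(13−0)=195≡13 → N
B(1): 15·(1−0)=15 → P
R(17): 15·(17−0)=255≡21 → V
A(0): 15·(0−0)=0 → A
D(3): 15·(3−0)=45≡19 → T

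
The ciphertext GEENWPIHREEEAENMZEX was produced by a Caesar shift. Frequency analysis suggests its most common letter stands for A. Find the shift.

The most frequent ciphertext letter is E (appears 7 times).
E is position 4; A is position 0.
Shift = 4.

4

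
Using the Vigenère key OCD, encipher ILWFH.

Repeat the key across the message: OCDOC
I(8)+O(14): 22 → W
L(11)+C(2): 13 → N
W(22)+D(3): 25 → Z
F(5)+O(14): 19 → T
H(7)+C(2): 9 → J

WNZTJ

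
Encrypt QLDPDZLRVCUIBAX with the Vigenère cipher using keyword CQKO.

SBNDFPVFXSEWDQH

Repeat the key across the message: CQKOCQKOCQKOCQK
Q(16)+C(2): 18 → S
L(11)+Q(16): 27≡1 → B
D(3)+K(10): 13 → N
P(15)+O(14): 29≡3 → D
D(3)+C(2): 5 → F
Z(25)+Q(16): 41≡15 → P
L(11)+K(10): 21 → V
R(17)+O(14): 31≡5 → F
V(21)+C(2): 23 → X
C(2)+Q(16): 18 → S
U(20)+K(10): 30≡4 → E
I(8)+O(14): 22 → W
B(1)+C(2): 3 → D
A(0)+Q(16): 16 → Q
X(23)+K(10): 33≡7 → H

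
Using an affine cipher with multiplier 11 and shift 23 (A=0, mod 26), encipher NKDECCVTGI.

N(13): 11·13+23=166≡10 → K
K(10): 11·10+23=133≡3 → D
D(3): 11·3+23=56≡4 → E
E(4): 11·4+23=67≡15 → P
C(2): 11·2+23=45≡19 → T
C(2): 11·2+23=45≡19 → T
V(21): 11·21+23=254≡20 → U
T(19): 11·19+23=232≡24 → Y
G(6): 11·6+23=89≡11 → L
I(8): 11·8+23=111≡7 → H

KDEPTTUYLH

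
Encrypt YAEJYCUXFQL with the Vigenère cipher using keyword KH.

Repeat the key across the message: KHKHKHKHKHK
Y(24)+K(10): 34≡8 → I
A(0)+H(7): 7 → H
E(4)+K(10): 14 → O
J(9)+H(7): 16 → Q
Y(24)+K(10): 34≡8 → I
C(2)+H(7): 9 → J
U(20)+K(10): 30≡4 → E
X(23)+H(7): 30≡4 → E
F(5)+K(10): 15 → P
Q(16)+H(7): 23 → X
L(11)+K(10): 21 → V

IHOQIJEEPXV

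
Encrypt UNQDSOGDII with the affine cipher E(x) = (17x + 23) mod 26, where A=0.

ZKJWRBVWDD

U(20): 17·20+23=363≡25 → Z
N(13): 17·13+23=244≡10 → K
Q(16): 17·16+23=295≡9 → J
D(3): 17·3+23=74≡22 → W
S(18): 17·18+23=329≡17 → R
O(14): 17·14+23=261≡1 → B
G(6): 17·6+23=125≡21 → V
D(3): 17·3+23=74≡22 → W
I(8): 17·8+23=159≡3 → D
I(8): 17·8+23=159≡3 → D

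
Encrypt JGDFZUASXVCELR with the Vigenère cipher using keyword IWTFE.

RCWKDCWLCZKAEW

Repeat the key across the message: IWTFEIWTFEIWTF
J(9)+I(8): 17 → R
G(6)+W(22): 28≡2 → C
D(3)+T(19): 22 → W
F(5)+F(5): 10 → K
Z(25)+E(4): 29≡3 → D
U(20)+I(8): 28≡2 → C
A(0)+W(22): 22 → W
S(18)+T(19): 37≡11 → L
X(23)+F(5): 28≡2 → C
V(21)+E(4): 25 → Z
C(2)+I(8): 10 → K
E(4)+W(22): 26≡0 → A
L(11)+T(19): 30≡4 → E
R(17)+F(5): 22 → W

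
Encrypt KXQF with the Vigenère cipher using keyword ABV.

KYLF

Repeat the key across the message: ABVA
K(10)+A(0): 10 → K
X(23)+B(1): 24 → Y
Q(16)+V(21): 37≡11 → L
F(5)+A(0): 5 → F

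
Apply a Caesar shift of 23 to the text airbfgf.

xfoycdc

a(0): 0+23=23 → x
i(8): 8+23=31≡5 → f
r(17): 17+23=40≡14 → o
b(1): 1+23=24 → y
f(5): 5+23=28≡2 → c
g(6): 6+23=29≡3 → d
f(5): 5+23=28≡2 → c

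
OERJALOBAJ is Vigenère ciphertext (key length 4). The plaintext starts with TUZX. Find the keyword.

Subtract each crib letter from the matching ciphertext letter (mod 26):
O(14)−T(19)=-5≡21 → V
E(4)−U(20)=-16≡10 → K
R(17)−Z(25)=-8≡18 → S
J(9)−X(23)=-14≡12 → M

VKSM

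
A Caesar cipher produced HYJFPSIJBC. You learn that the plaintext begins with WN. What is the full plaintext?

From the crib: H(7)−W(22)=-15≡11, so the shift is 11.
Subtract 11 from each ciphertext letter:
H(7): 7−11=-4≡22 → W
Y(24): 24−11=13 → N
J(9): 9−11=-2≡24 → Y
F(5): 5−11=-6≡20 → U
P(15): 15−11=4 → E
S(18): 18−11=7 → H
I(8): 8−11=-3≡23 → X
J(9): 9−11=-2≡24 → Y
B(1): 1−11=-10≡16 → Q
C(2): 2−11=-9≡17 → R

WNYUEHXYQR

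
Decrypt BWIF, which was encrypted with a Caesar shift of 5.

WRDA

B(1): 1−5=-4≡22 → W
W(22): 22−5=17 → R
I(8): 8−5=3 → D
F(5): 5−5=0 → A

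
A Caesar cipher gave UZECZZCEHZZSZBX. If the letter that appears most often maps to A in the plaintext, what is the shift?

25

The most frequent ciphertext letter is Z (appears 6 times).
Z is position 25; A is position 0.
Shift = 25.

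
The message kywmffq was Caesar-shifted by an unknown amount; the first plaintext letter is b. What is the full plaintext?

bpndwwh

From the crib: k(10)−b(1)=9, so the shift is 9.
Subtract 9 from each ciphertext letter:
k(10): 10−9=1 → b
y(24): 24−9=15 → p
w(22): 22−9=13 → n
m(12): 12−9=3 → d
f(5): 5−9=-4≡22 → w
f(5): 5−9=-4≡22 → w
q(16): 16−9=7 → h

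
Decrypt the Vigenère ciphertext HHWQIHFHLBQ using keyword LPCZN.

Repeat the key across the ciphertext: LPCZNLPCZNL
H(7)−L(11): -4≡22 → W
H(7)−P(15): -8≡18 → S
W(22)−C(2): 20 → U
Q(16)−Z(25): -9≡17 → R
I(8)−N(13): -5≡21 → V
H(7)−L(11): -4≡22 → W
F(5)−P(15): -10≡16 → Q
H(7)−C(2): 5 → F
L(11)−Z(25): -14≡12 → M
B(1)−N(13): -12≡14 → O
Q(16)−L(11): 5 → F

WSURVWQFMOF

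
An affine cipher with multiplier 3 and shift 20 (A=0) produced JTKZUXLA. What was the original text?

FROTABXC

The inverse of 3 mod 26 is 9, since 3·9=27≡1. Apply D(y)=9·(y−20) mod 26:
J(9): 9·(9−20)=-99≡5 → F
T(19): 9·(19−20)=-9≡17 → R
K(10): 9·(10−20)=-90≡14 → O
Z(25): 9·(25−20)=45≡19 → T
U(20): 9·(20−20)=0 → A
X(23): 9·(23−20)=27≡1 → B
L(11): 9·(11−20)=-81≡23 → X
A(0): 9·(0−20)=-180≡2 → C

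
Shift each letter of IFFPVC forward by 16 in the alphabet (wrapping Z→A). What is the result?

I(8): 8+16=24 → Y
F(5): 5+16=21 → V
F(5): 5+16=21 → V
P(15): 15+16=31≡5 → F
V(21): 21+16=37≡11 → L
C(2): 2+16=18 → S

YVVFLS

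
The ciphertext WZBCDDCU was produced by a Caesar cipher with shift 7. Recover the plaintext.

PSUVWWVN

W(22): 22−7=15 → P
Z(25): 25−7=18 → S
B(1): 1−7=-6≡20 → U
C(2): 2−7=-5≡21 → V
D(3): 3−7=-4≡22 → W
D(3): 3−7=-4≡22 → W
C(2): 2−7=-5≡21 → V
U(20): 20−7=13 → N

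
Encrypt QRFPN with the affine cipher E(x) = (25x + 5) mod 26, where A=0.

Q(16): 25·16+5=405≡15 → P
R(17): 25·17+5=430≡14 → O
F(5): 25·5+5=130≡0 → A
P(15): 25·15+5=380≡16 → Q
N(13): 25·13+5=330≡18 → S

POAQS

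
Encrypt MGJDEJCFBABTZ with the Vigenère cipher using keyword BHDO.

Repeat the key across the message: BHDOBHDOBHDOB
M(12)+B(1): 13 → N
G(6)+H(7): 13 → N
J(9)+D(3): 12 → M
D(3)+O(14): 17 → R
E(4)+B(1): 5 → F
J(9)+H(7): 16 → Q
C(2)+D(3): 5 → F
F(5)+O(14): 19 → T
B(1)+B(1): 2 → C
A(0)+H(7): 7 → H
B(1)+D(3): 4 → E
T(19)+O(14): 33≡7 → H
Z(25)+B(1): 26≡0 → A

NNMRFQFTCHEHA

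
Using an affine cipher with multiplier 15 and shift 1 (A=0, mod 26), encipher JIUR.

J(9): 15·9+1=136≡6 → G
I(8): 15·8+1=121≡17 → R
U(20): 15·20+1=301≡15 → P
R(17): 15·17+1=256≡22 → W

GRPW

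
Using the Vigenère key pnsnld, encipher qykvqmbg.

Repeat the key across the message: pnsnldpn
q(16)+p(15): 31≡5 → f
y(24)+n(13): 37≡11 → l
k(10)+s(18): 28≡2 → c
v(21)+n(13): 34≡8 → i
q(16)+l(11): 27≡1 → b
m(12)+d(3): 15 → p
b(1)+p(15): 16 → q
g(6)+n(13): 19 → t

flcibpqt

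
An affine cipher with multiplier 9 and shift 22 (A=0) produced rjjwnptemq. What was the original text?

lnnazfrywi

The inverse of 9 mod 26 is 3, since 9·3=27≡1. Apply D(y)=3·(y−22) mod 26:
r(17): 3·(17−22)=-15≡11 → l
j(9): 3·(9−22)=-39≡13 → n
j(9): 3·(9−22)=-39≡13 → n
w(22): 3·(22−22)=0 → a
n(13): 3·(13−22)=-27≡25 → z
p(15): 3·(15−22)=-21≡5 → f
t(19): 3·(19−22)=-9≡17 → r
e(4): 3·(4−22)=-54≡24 → y
m(12): 3·(12−22)=-30≡22 → w
q(16): 3·(16−22)=-18≡8 → i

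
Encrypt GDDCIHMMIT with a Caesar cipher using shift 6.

G(6): 6+6=12 → M
D(3): 3+6=9 → J
D(3): 3+6=9 → J
C(2): 2+6=8 → I
I(8): 8+6=14 → O
H(7): 7+6=13 → N
M(12): 12+6=18 → S
M(12): 12+6=18 → S
I(8): 8+6=14 → O
T(19): 19+6=25 → Z

MJJIONSSOZ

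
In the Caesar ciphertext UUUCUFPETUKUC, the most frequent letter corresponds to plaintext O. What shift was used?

6

The most frequent ciphertext letter is U (appears 6 times).
U is position 20; O is position 14.
Shift = 6.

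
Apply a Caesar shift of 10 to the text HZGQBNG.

H(7): 7+10=17 → R
Z(25): 25+10=35≡9 → J
G(6): 6+10=16 → Q
Q(16): 16+10=26≡0 → A
B(1): 1+10=11 → L
N(13): 13+10=23 → X
G(6): 6+10=16 → Q

RJQALXQ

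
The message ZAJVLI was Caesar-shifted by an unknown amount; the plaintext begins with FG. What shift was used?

20

From the crib: Z(25)−F(5)=20, so the shift is 20.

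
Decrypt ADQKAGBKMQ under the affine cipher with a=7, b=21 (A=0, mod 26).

The inverse of 7 mod 26 is 15, since 7·15=105≡1. Apply D(y)=15·(y−21) mod 26:
A(0): 15·(0−21)=-315≡23 → X
D(3): 15·(3−21)=-270≡16 → Q
Q(16): 15·(16−21)=-75≡3 → D
K(10): 15·(10−21)=-165≡17 → R
A(0): 15·(0−21)=-315≡23 → X
G(6): 15·(6−21)=-225≡9 → J
B(1): 15·(1−21)=-300≡12 → M
K(10): 15·(10−21)=-165≡17 → R
M(12): 15·(12−21)=-135≡21 → V
Q(16): 15·(16−21)=-75≡3 → D

XQDRXJMRVD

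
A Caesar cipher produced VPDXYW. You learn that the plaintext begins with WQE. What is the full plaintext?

WQEYZX

From the crib: V(21)−W(22)=-1≡25, so the shift is 25.
Subtract 25 from each ciphertext letter:
V(21): 21−25=-4≡22 → W
P(15): 15−25=-10≡16 → Q
D(3): 3−25=-22≡4 → E
X(23): 23−25=-2≡24 → Y
Y(24): 24−25=-1≡25 → Z
W(22): 22−25=-3≡23 → X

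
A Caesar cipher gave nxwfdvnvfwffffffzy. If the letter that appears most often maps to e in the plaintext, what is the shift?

The most frequent ciphertext letter is f (appears 8 times).
f is position 5; e is position 4.
Shift = 1.

1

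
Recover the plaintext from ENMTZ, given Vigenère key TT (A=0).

Repeat the key across the ciphertext: TTTTT
E(4)−T(19): -15≡11 → L
N(13)−T(19): -6≡20 → U
M(12)−T(19): -7≡19 → T
T(19)−T(19): 0 → A
Z(25)−T(19): 6 → G

LUTAG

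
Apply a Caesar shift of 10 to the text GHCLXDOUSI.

G(6): 6+10=16 → Q
H(7): 7+10=17 → R
C(2): 2+10=12 → M
L(11): 11+10=21 → V
X(23): 23+10=33≡7 → H
D(3): 3+10=13 → N
O(14): 14+10=24 → Y
U(20): 20+10=30≡4 → E
S(18): 18+10=28≡2 → C
I(8): 8+10=18 → S

QRMVHNYECS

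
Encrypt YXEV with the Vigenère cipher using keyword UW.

STYR

Repeat the key across the message: UWUW
Y(24)+U(20): 44≡18 → S
X(23)+W(22): 45≡19 → T
E(4)+U(20): 24 → Y
V(21)+W(22): 43≡17 → R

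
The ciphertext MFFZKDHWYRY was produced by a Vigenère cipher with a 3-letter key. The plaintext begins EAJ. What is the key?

IFW

Subtract each crib letter from the matching ciphertext letter (mod 26):
M(12)−E(4)=8 → I
F(5)−A(0)=5 → F
F(5)−J(9)=-4≡22 → W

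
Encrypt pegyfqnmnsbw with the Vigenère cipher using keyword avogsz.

Repeat the key across the message: avogszavogsz
p(15)+a(0): 15 → p
e(4)+v(21): 25 → z
g(6)+o(14): 20 → u
y(24)+g(6): 30≡4 → e
f(5)+s(18): 23 → x
q(16)+z(25): 41≡15 → p
n(13)+a(0): 13 → n
m(12)+v(21): 33≡7 → h
n(13)+o(14): 27≡1 → b
s(18)+g(6): 24 → y
b(1)+s(18): 19 → t
w(22)+z(25): 47≡21 → v

pzuexpnhbytv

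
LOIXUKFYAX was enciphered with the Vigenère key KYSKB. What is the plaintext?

Repeat the key across the ciphertext: KYSKBKYSKB
L(11)−K(10): 1 → B
O(14)−Y(24): -10≡16 → Q
I(8)−S(18): -10≡16 → Q
X(23)−K(10): 13 → N
U(20)−B(1): 19 → T
K(10)−K(10): 0 → A
F(5)−Y(24): -19≡7 → H
Y(24)−S(18): 6 → G
A(0)−K(10): -10≡16 → Q
X(23)−B(1): 22 → W

BQQNTAHGQW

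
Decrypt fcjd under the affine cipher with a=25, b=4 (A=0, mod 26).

The inverse of 25 mod 26 is 25, since 25·25=625≡1. Apply D(y)=25·(y−4) mod 26:
f(5): 25·(5−4)=25 → z
c(2): 25·(2−4)=-50≡2 → c
j(9): 25·(9−4)=125≡21 → v
d(3): 25·(3−4)=-25≡1 → b

zcvb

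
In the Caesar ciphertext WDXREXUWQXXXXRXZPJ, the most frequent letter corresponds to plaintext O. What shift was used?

The most frequent ciphertext letter is X (appears 7 times).
X is position 23; O is position 14.
Shift = 9.

9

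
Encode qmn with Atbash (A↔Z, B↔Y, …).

q(16) → j(9)
m(12) → n(13)
n(13) → m(12)

jnm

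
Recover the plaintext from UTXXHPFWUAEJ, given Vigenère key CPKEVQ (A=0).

Repeat the key across the ciphertext: CPKEVQCPKEVQ
U(20)−C(2): 18 → S
T(19)−P(15): 4 → E
X(23)−K(10): 13 → N
X(23)−E(4): 19 → T
H(7)−V(21): -14≡12 → M
P(15)−Q(16): -1≡25 → Z
F(5)−C(2): 3 → D
W(22)−P(15): 7 → H
U(20)−K(10): 10 → K
A(0)−E(4): -4≡22 → W
E(4)−V(21): -17≡9 → J
J(9)−Q(16): -7≡19 → T

SENTMZDHKWJT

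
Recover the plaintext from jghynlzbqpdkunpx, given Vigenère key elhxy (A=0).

Repeat the key across the ciphertext: elhxyelhxyelhxye
j(9)−e(4): 5 → f
g(6)−l(11): -5≡21 → v
h(7)−h(7): 0 → a
y(24)−x(23): 1 → b
n(13)−y(24): -11≡15 → p
l(11)−e(4): 7 → h
z(25)−l(11): 14 → o
b(1)−h(7): -6≡20 → u
q(16)−x(23): -7≡19 → t
p(15)−y(24): -9≡17 → r
d(3)−e(4): -1≡25 → z
k(10)−l(11): -1≡25 → z
u(20)−h(7): 13 → n
n(13)−x(23): -10≡16 → q
p(15)−y(24): -9≡17 → r
x(23)−e(4): 19 → t

fvabphoutrzznqrt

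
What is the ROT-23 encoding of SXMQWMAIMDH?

S(18): 18+23=41≡15 → P
X(23): 23+23=46≡20 → U
M(12): 12+23=35≡9 → J
Q(16): 16+23=39≡13 → N
W(22): 22+23=45≡19 → T
M(12): 12+23=35≡9 → J
A(0): 0+23=23 → X
I(8): 8+23=31≡5 → F
M(12): 12+23=35≡9 → J
D(3): 3+23=26≡0 → A
H(7): 7+23=30≡4 → E

PUJNTJXFJAE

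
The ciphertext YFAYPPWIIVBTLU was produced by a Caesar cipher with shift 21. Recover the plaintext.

Y(24): 24−21=3 → D
F(5): 5−21=-16≡10 → K
A(0): 0−21=-21≡5 → F
Y(24): 24−21=3 → D
P(15): 15−21=-6≡20 → U
P(15): 15−21=-6≡20 → U
W(22): 22−21=1 → B
I(8): 8−21=-13≡13 → N
I(8): 8−21=-13≡13 → N
V(21): 21−21=0 → A
B(1): 1−21=-20≡6 → G
T(19): 19−21=-2≡24 → Y
L(11): 11−21=-10≡16 → Q
U(20): 20−21=-1≡25 → Z

DKFDUUBNNAGYQZ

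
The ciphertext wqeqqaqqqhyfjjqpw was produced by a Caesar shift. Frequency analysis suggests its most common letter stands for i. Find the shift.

The most frequent ciphertext letter is q (appears 7 times).
q is position 16; i is position 8.
Shift = 8.

8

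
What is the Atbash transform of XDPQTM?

X(23) → C(2)
D(3) → W(22)
P(15) → K(10)
Q(16) → J(9)
T(19) → G(6)
M(12) → N(13)

CWKJGN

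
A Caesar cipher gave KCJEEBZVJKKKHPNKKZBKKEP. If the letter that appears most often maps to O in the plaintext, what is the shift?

22

The most frequent ciphertext letter is K (appears 8 times).
K is position 10; O is position 14.
Shift = -4≡22.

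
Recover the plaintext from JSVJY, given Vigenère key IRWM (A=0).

Repeat the key across the ciphertext: IRWMI
J(9)−I(8): 1 → B
S(18)−R(17): 1 → B
V(21)−W(22): -1≡25 → Z
J(9)−M(12): -3≡23 → X
Y(24)−I(8): 16 → Q

BBZXQ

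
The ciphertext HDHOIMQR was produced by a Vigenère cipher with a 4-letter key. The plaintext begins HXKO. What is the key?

AGXA

Subtract each crib letter from the matching ciphertext letter (mod 26):
H(7)−H(7)=0 → A
D(3)−X(23)=-20≡6 → G
H(7)−K(10)=-3≡23 → X
O(14)−O(14)=0 → A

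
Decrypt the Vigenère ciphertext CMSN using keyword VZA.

HNSS

Repeat the key across the ciphertext: VZAV
C(2)−V(21): -19≡7 → H
M(12)−Z(25): -13≡13 → N
S(18)−A(0): 18 → S
N(13)−V(21): -8≡18 → S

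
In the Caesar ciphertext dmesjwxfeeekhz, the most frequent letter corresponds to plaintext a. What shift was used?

4

The most frequent ciphertext letter is e (appears 4 times).
e is position 4; a is position 0.
Shift = 4.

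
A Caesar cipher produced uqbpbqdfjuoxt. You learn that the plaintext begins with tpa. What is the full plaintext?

From the crib: u(20)−t(19)=1, so the shift is 1.
Subtract 1 from each ciphertext letter:
u(20): 20−1=19 → t
q(16): 16−1=15 → p
b(1): 1−1=0 → a
p(15): 15−1=14 → o
b(1): 1−1=0 → a
q(16): 16−1=15 → p
d(3): 3−1=2 → c
f(5): 5−1=4 → e
j(9): 9−1=8 → i
u(20): 20−1=19 → t
o(14): 14−1=13 → n
x(23): 23−1=22 → w
t(19): 19−1=18 → s

tpaoapceitnws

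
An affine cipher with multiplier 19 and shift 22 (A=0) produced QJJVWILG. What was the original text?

The inverse of 19 mod 26 is 11, since 19·11=209≡1. Apply D(y)=11·(y−22) mod 26:
Q(16): 11·(16−22)=-66≡12 → M
J(9): 11·(9−22)=-143≡13 → N
J(9): 11·(9−22)=-143≡13 → N
V(21): 11·(21−22)=-11≡15 → P
W(22): 11·(22−22)=0 → A
I(8): 11·(8−22)=-154≡2 → C
L(11): 11·(11−22)=-121≡9 → J
G(6): 11·(6−22)=-176≡6 → G

MNNPACJG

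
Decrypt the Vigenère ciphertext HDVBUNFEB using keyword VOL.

Repeat the key across the ciphertext: VOLVOLVOL
H(7)−V(21): -14≡12 → M
D(3)−O(14): -11≡15 → P
V(21)−L(11): 10 → K
B(1)−V(21): -20≡6 → G
U(20)−O(14): 6 → G
N(13)−L(11): 2 → C
F(5)−V(21): -16≡10 → K
E(4)−O(14): -10≡16 → Q
B(1)−L(11): -10≡16 → Q

MPKGGCKQQ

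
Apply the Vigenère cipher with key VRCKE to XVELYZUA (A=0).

SMGVCULC

Repeat the key across the message: VRCKEVRC
X(23)+V(21): 44≡18 → S
V(21)+R(17): 38≡12 → M
E(4)+C(2): 6 → G
L(11)+K(10): 21 → V
Y(24)+E(4): 28≡2 → C
Z(25)+V(21): 46≡20 → U
U(20)+R(17): 37≡11 → L
A(0)+C(2): 2 → C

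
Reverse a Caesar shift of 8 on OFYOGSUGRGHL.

O(14): 14−8=6 → G
F(5): 5−8=-3≡23 → X
Y(24): 24−8=16 → Q
O(14): 14−8=6 → G
G(6): 6−8=-2≡24 → Y
S(18): 18−8=10 → K
U(20): 20−8=12 → M
G(6): 6−8=-2≡24 → Y
R(17): 17−8=9 → J
G(6): 6−8=-2≡24 → Y
H(7): 7−8=-1≡25 → Z
L(11): 11−8=3 → D

GXQGYKMYJYZD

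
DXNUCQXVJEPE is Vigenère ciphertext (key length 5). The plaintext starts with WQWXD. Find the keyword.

Subtract each crib letter from the matching ciphertext letter (mod 26):
D(3)−W(22)=-19≡7 → H
X(23)−Q(16)=7 → H
N(13)−W(22)=-9≡17 → R
U(20)−X(23)=-3≡23 → X
C(2)−D(3)=-1≡25 → Z

HHRXZ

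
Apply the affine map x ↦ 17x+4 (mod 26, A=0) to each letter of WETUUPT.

W(22): 17·22+4=378≡14 → O
E(4): 17·4+4=72≡20 → U
T(19): 17·19+4=327≡15 → P
U(20): 17·20+4=344≡6 → G
U(20): 17·20+4=344≡6 → G
P(15): 17·15+4=259≡25 → Z
T(19): 17·19+4=327≡15 → P

OUPGGZP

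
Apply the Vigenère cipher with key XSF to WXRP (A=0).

TPWM

Repeat the key across the message: XSFX
W(22)+X(23): 45≡19 → T
X(23)+S(18): 41≡15 → P
R(17)+F(5): 22 → W
P(15)+X(23): 38≡12 → M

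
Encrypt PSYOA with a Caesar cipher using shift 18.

HKQGS

P(15): 15+18=33≡7 → H
S(18): 18+18=36≡10 → K
Y(24): 24+18=42≡16 → Q
O(14): 14+18=32≡6 → G
A(0): 0+18=18 → S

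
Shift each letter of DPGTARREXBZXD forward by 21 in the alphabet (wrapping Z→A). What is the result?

YKBOVMMZSWUSY

D(3): 3+21=24 → Y
P(15): 15+21=36≡10 → K
G(6): 6+21=27≡1 → B
T(19): 19+21=40≡14 → O
A(0): 0+21=21 → V
R(17): 17+21=38≡12 → M
R(17): 17+21=38≡12 → M
E(4): 4+21=25 → Z
X(23): 23+21=44≡18 → S
B(1): 1+21=22 → W
Z(25): 25+21=46≡20 → U
X(23): 23+21=44≡18 → S
D(3): 3+21=24 → Y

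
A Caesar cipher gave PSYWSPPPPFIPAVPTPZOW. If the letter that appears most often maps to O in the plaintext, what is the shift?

The most frequent ciphertext letter is P (appears 8 times).
P is position 15; O is position 14.
Shift = 1.

1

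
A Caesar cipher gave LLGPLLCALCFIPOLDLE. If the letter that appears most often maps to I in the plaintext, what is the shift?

3

The most frequent ciphertext letter is L (appears 7 times).
L is position 11; I is position 8.
Shift = 3.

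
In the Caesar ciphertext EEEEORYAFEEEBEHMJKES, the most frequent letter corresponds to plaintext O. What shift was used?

16

The most frequent ciphertext letter is E (appears 9 times).
E is position 4; O is position 14.
Shift = -10≡16.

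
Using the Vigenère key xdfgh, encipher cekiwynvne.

Repeat the key across the message: xdfghxdfgh
c(2)+x(23): 25 → z
e(4)+d(3): 7 → h
k(10)+f(5): 15 → p
i(8)+g(6): 14 → o
w(22)+h(7): 29≡3 → d
y(24)+x(23): 47≡21 → v
n(13)+d(3): 16 → q
v(21)+f(5): 26≡0 → a
n(13)+g(6): 19 → t
e(4)+h(7): 11 → l

zhpodvqatl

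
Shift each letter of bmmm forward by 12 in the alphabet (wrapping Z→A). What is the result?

nyyy

b(1): 1+12=13 → n
m(12): 12+12=24 → y
m(12): 12+12=24 → y
m(12): 12+12=24 → y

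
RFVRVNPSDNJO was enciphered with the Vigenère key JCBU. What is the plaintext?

IDUXMLOYULIU

Repeat the key across the ciphertext: JCBUJCBUJCBU
R(17)−J(9): 8 → I
F(5)−C(2): 3 → D
V(21)−B(1): 20 → U
R(17)−U(20): -3≡23 → X
V(21)−J(9): 12 → M
N(13)−C(2): 11 → L
P(15)−B(1): 14 → O
S(18)−U(20): -2≡24 → Y
D(3)−J(9): -6≡20 → U
N(13)−C(2): 11 → L
J(9)−B(1): 8 → I
O(14)−U(20): -6≡20 → U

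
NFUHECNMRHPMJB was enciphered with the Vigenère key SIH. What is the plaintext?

VXNPWVVEKPHFRT

Repeat the key across the ciphertext: SIHSIHSIHSIHSI
N(13)−S(18): -5≡21 → V
F(5)−I(8): -3≡23 → X
U(20)−H(7): 13 → N
H(7)−S(18): -11≡15 → P
E(4)−I(8): -4≡22 → W
C(2)−H(7): -5≡21 → V
N(13)−S(18): -5≡21 → V
M(12)−I(8): 4 → E
R(17)−H(7): 10 → K
H(7)−S(18): -11≡15 → P
P(15)−I(8): 7 → H
M(12)−H(7): 5 → F
J(9)−S(18): -9≡17 → R
B(1)−I(8): -7≡19 → T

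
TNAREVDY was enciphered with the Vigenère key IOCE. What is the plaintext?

LZYNWHBU

Repeat the key across the ciphertext: IOCEIOCE
T(19)−I(8): 11 → L
N(13)−O(14): -1≡25 → Z
A(0)−C(2): -2≡24 → Y
R(17)−E(4): 13 → N
E(4)−I(8): -4≡22 → W
V(21)−O(14): 7 → H
D(3)−C(2): 1 → B
Y(24)−E(4): 20 → U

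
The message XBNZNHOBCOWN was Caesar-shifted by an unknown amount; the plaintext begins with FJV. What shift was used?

18

From the crib: X(23)−F(5)=18, so the shift is 18.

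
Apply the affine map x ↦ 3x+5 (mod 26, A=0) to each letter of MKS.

M(12): 3·12+5=41≡15 → P
K(10): 3·10+5=35≡9 → J
S(18): 3·18+5=59≡7 → H

PJH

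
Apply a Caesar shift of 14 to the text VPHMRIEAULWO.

V(21): 21+14=35≡9 → J
P(15): 15+14=29≡3 → D
H(7): 7+14=21 → V
M(12): 12+14=26≡0 → A
R(17): 17+14=31≡5 → F
I(8): 8+14=22 → W
E(4): 4+14=18 → S
A(0): 0+14=14 → O
U(20): 20+14=34≡8 → I
L(11): 11+14=25 → Z
W(22): 22+14=36≡10 → K
O(14): 14+14=28≡2 → C

JDVAFWSOIZKC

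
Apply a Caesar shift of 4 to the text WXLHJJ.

W(22): 22+4=26≡0 → A
X(23): 23+4=27≡1 → B
L(11): 11+4=15 → P
H(7): 7+4=11 → L
J(9): 9+4=13 → N
J(9): 9+4=13 → N

ABPLNN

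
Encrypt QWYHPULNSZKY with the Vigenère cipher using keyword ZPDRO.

PLBYDTAQJNJN

Repeat the key across the message: ZPDROZPDROZP
Q(16)+Z(25): 41≡15 → P
W(22)+P(15): 37≡11 → L
Y(24)+D(3): 27≡1 → B
H(7)+R(17): 24 → Y
P(15)+O(14): 29≡3 → D
U(20)+Z(25): 45≡19 → T
L(11)+P(15): 26≡0 → A
N(13)+D(3): 16 → Q
S(18)+R(17): 35≡9 → J
Z(25)+O(14): 39≡13 → N
K(10)+Z(25): 35≡9 → J
Y(24)+P(15): 39≡13 → N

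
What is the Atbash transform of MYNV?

NBME

M(12) → N(13)
Y(24) → B(1)
N(13) → M(12)
V(21) → E(4)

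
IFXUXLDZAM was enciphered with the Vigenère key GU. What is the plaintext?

Repeat the key across the ciphertext: GUGUGUGUGU
I(8)−G(6): 2 → C
F(5)−U(20): -15≡11 → L
X(23)−G(6): 17 → R
U(20)−U(20): 0 → A
X(23)−G(6): 17 → R
L(11)−U(20): -9≡17 → R
D(3)−G(6): -3≡23 → X
Z(25)−U(20): 5 → F
A(0)−G(6): -6≡20 → U
M(12)−U(20): -8≡18 → S

CLRARRXFUS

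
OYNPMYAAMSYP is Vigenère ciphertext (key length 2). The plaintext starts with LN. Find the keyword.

Subtract each crib letter from the matching ciphertext letter (mod 26):
O(14)−L(11)=3 → D
Y(24)−N(13)=11 → L

DL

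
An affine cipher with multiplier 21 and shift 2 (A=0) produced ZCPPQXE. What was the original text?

LANNSBK

The inverse of 21 mod 26 is 5, since 21·5=105≡1. Apply D(y)=5·(y−2) mod 26:
Z(25): 5·(25−2)=115≡11 → L
C(2): 5·(2−2)=0 → A
P(15): 5·(15−2)=65≡13 → N
P(15): 5·(15−2)=65≡13 → N
Q(16): 5·(16−2)=70≡18 → S
X(23): 5·(23−2)=105≡1 → B
E(4): 5·(4−2)=10 → K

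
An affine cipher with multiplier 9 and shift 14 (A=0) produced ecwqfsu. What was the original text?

The inverse of 9 mod 26 is 3, since 9·3=27≡1. Apply D(y)=3·(y−14) mod 26:
e(4): 3·(4−14)=-30≡22 → w
c(2): 3·(2−14)=-36≡16 → q
w(22): 3·(22−14)=24 → y
q(16): 3·(16−14)=6 → g
f(5): 3·(5−14)=-27≡25 → z
s(18): 3·(18−14)=12 → m
u(20): 3·(20−14)=18 → s

wqygzms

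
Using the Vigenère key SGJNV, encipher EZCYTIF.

Repeat the key across the message: SGJNVSG
E(4)+S(18): 22 → W
Z(25)+G(6): 31≡5 → F
C(2)+J(9): 11 → L
Y(24)+N(13): 37≡11 → L
T(19)+V(21): 40≡14 → O
I(8)+S(18): 26≡0 → A
F(5)+G(6): 11 → L

WFLLOAL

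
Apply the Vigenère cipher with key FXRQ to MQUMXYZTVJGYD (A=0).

Repeat the key across the message: FXRQFXRQFXRQF
M(12)+F(5): 17 → R
Q(16)+X(23): 39≡13 → N
U(20)+R(17): 37≡11 → L
M(12)+Q(16): 28≡2 → C
X(23)+F(5): 28≡2 → C
Y(24)+X(23): 47≡21 → V
Z(25)+R(17): 42≡16 → Q
T(19)+Q(16): 35≡9 → J
V(21)+F(5): 26≡0 → A
J(9)+X(23): 32≡6 → G
G(6)+R(17): 23 → X
Y(24)+Q(16): 40≡14 → O
D(3)+F(5): 8 → I

RNLCCVQJAGXOI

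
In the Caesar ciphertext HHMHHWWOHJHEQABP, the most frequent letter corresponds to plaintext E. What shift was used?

The most frequent ciphertext letter is H (appears 6 times).
H is position 7; E is position 4.
Shift = 3.

3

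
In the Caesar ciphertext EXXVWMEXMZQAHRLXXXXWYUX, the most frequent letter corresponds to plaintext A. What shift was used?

23

The most frequent ciphertext letter is X (appears 8 times).
X is position 23; A is position 0.
Shift = 23.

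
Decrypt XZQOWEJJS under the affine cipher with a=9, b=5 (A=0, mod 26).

The inverse of 9 mod 26 is 3, since 9·3=27≡1. Apply D(y)=3·(y−5) mod 26:
X(23): 3·(23−5)=54≡2 → C
Z(25): 3·(25−5)=60≡8 → I
Q(16): 3·(16−5)=33≡7 → H
O(14): 3·(14−5)=27≡1 → B
W(22): 3·(22−5)=51≡25 → Z
E(4): 3·(4−5)=-3≡23 → X
J(9): 3·(9−5)=12 → M
J(9): 3·(9−5)=12 → M
S(18): 3·(18−5)=39≡13 → N

CIHBZXMMN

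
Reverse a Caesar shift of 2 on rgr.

r(17): 17−2=15 → p
g(6): 6−2=4 → e
r(17): 17−2=15 → p

pep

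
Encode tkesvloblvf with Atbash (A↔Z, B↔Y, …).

t(19) → g(6)
k(10) → p(15)
e(4) → v(21)
s(18) → h(7)
v(21) → e(4)
l(11) → o(14)
o(14) → l(11)
b(1) → y(24)
l(11) → o(14)
v(21) → e(4)
f(5) → u(20)

gpvheolyoeu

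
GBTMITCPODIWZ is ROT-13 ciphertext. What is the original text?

G(6): 6−13=-7≡19 → T
B(1): 1−13=-12≡14 → O
T(19): 19−13=6 → G
M(12): 12−13=-1≡25 → Z
I(8): 8−13=-5≡21 → V
T(19): 19−13=6 → G
C(2): 2−13=-11≡15 → P
P(15): 15−13=2 → C
O(14): 14−13=1 → B
D(3): 3−13=-10≡16 → Q
I(8): 8−13=-5≡21 → V
W(22): 22−13=9 → J
Z(25): 25−13=12 → M

TOGZVGPCBQVJM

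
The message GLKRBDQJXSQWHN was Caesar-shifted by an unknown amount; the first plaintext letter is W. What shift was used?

From the crib: G(6)−W(22)=-16≡10, so the shift is 10.

10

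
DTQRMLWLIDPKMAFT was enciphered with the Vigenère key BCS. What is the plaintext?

Repeat the key across the ciphertext: BCSBCSBCSBCSBCSB
D(3)−B(1): 2 → C
T(19)−C(2): 17 → R
Q(16)−S(18): -2≡24 → Y
R(17)−B(1): 16 → Q
M(12)−C(2): 10 → K
L(11)−S(18): -7≡19 → T
W(22)−B(1): 21 → V
L(11)−C(2): 9 → J
I(8)−S(18): -10≡16 → Q
D(3)−B(1): 2 → C
P(15)−C(2): 13 → N
K(10)−S(18): -8≡18 → S
M(12)−B(1): 11 → L
A(0)−C(2): -2≡24 → Y
F(5)−S(18): -13≡13 → N
T(19)−B(1): 18 → S

CRYQKTVJQCNSLYNS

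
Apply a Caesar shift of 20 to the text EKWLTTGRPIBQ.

YEQFNNALJCVK

E(4): 4+20=24 → Y
K(10): 10+20=30≡4 → E
W(22): 22+20=42≡16 → Q
L(11): 11+20=31≡5 → F
T(19): 19+20=39≡13 → N
T(19): 19+20=39≡13 → N
G(6): 6+20=26≡0 → A
R(17): 17+20=37≡11 → L
P(15): 15+20=35≡9 → J
I(8): 8+20=28≡2 → C
B(1): 1+20=21 → V
Q(16): 16+20=36≡10 → K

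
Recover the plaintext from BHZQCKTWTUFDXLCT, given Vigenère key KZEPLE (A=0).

Repeat the key across the ciphertext: KZEPLEKZEPLEKZEP
B(1)−K(10): -9≡17 → R
H(7)−Z(25): -18≡8 → I
Z(25)−E(4): 21 → V
Q(16)−P(15): 1 → B
C(2)−L(11): -9≡17 → R
K(10)−E(4): 6 → G
T(19)−K(10): 9 → J
W(22)−Z(25): -3≡23 → X
T(19)−E(4): 15 → P
U(20)−P(15): 5 → F
F(5)−L(11): -6≡20 → U
D(3)−E(4): -1≡25 → Z
X(23)−K(10): 13 → N
L(11)−Z(25): -14≡12 → M
C(2)−E(4): -2≡24 → Y
T(19)−P(15): 4 → E

RIVBRGJXPFUZNMYE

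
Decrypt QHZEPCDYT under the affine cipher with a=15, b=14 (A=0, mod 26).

ODZIHUBSJ

The inverse of 15 mod 26 is 7, since 15·7=105≡1. Apply D(y)=7·(y−14) mod 26:
Q(16): 7·(16−14)=14 → O
H(7): 7·(7−14)=-49≡3 → D
Z(25): 7·(25−14)=77≡25 → Z
E(4): 7·(4−14)=-70≡8 → I
P(15): 7·(15−14)=7 → H
C(2): 7·(2−14)=-84≡20 → U
D(3): 7·(3−14)=-77≡1 → B
Y(24): 7·(24−14)=70≡18 → S
T(19): 7·(19−14)=35≡9 → J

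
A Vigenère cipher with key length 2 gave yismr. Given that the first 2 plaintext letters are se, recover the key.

Subtract each crib letter from the matching ciphertext letter (mod 26):
y(24)−s(18)=6 → g
i(8)−e(4)=4 → e

ge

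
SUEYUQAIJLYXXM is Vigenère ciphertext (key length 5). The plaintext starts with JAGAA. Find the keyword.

JUYYU

Subtract each crib letter from the matching ciphertext letter (mod 26):
S(18)−J(9)=9 → J
U(20)−A(0)=20 → U
E(4)−G(6)=-2≡24 → Y
Y(24)−A(0)=24 → Y
U(20)−A(0)=20 → U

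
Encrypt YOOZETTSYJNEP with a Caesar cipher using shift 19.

Y(24): 24+19=43≡17 → R
O(14): 14+19=33≡7 → H
O(14): 14+19=33≡7 → H
Z(25): 25+19=44≡18 → S
E(4): 4+19=23 → X
T(19): 19+19=38≡12 → M
T(19): 19+19=38≡12 → M
S(18): 18+19=37≡11 → L
Y(24): 24+19=43≡17 → R
J(9): 9+19=28≡2 → C
N(13): 13+19=32≡6 → G
E(4): 4+19=23 → X
P(15): 15+19=34≡8 → I

RHHSXMMLRCGXI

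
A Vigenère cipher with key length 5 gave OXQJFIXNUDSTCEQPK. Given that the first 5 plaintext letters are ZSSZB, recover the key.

Subtract each crib letter from the matching ciphertext letter (mod 26):
O(14)−Z(25)=-11≡15 → P
X(23)−S(18)=5 → F
Q(16)−S(18)=-2≡24 → Y
J(9)−Z(25)=-16≡10 → K
F(5)−B(1)=4 → E

PFYKE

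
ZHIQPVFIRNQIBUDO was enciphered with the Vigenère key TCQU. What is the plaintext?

GFSWWTPOYLAOISNU

Repeat the key across the ciphertext: TCQUTCQUTCQUTCQU
Z(25)−T(19): 6 → G
H(7)−C(2): 5 → F
I(8)−Q(16): -8≡18 → S
Q(16)−U(20): -4≡22 → W
P(15)−T(19): -4≡22 → W
V(21)−C(2): 19 → T
F(5)−Q(16): -11≡15 → P
I(8)−U(20): -12≡14 → O
R(17)−T(19): -2≡24 → Y
N(13)−C(2): 11 → L
Q(16)−Q(16): 0 → A
I(8)−U(20): -12≡14 → O
B(1)−T(19): -18≡8 → I
U(20)−C(2): 18 → S
D(3)−Q(16): -13≡13 → N
O(14)−U(20): -6≡20 → U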